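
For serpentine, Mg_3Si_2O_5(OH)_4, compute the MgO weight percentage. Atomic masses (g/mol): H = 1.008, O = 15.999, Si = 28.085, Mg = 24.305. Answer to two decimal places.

Formula mass = 277.108 g/mol.
3 Mg → 3.0000 mol MgO per formula unit; M(MgO) = 40.304, so MgO mass = 120.912 g.
120.912/277.108 × 100 = 43.63 wt%.

43.63 wt%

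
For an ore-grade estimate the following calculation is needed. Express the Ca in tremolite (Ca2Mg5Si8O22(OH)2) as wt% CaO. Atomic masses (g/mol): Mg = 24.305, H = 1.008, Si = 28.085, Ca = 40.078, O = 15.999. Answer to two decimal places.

13.81 wt%

M(Ca2Mg5Si8O22(OH)2) = 812.353 g/mol; M(CaO) = 56.077 g/mol.
Moles CaO per formula unit = 2 Ca ÷ 1 = 2.0000.
CaO fraction = (2.0000 × 56.077) / 812.353 = 112.154/812.353 = 0.1381.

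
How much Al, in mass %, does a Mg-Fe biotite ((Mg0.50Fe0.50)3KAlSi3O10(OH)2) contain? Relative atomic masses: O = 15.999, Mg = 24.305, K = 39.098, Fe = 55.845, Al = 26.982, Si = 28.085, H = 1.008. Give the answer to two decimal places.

5.81 mass %

Formula mass = 1.50·24.305 + 1.50·55.845 + 1·39.098 + 1·26.982 + 3·28.085 + 12·15.999 + 2·1.008 = 464.564 g/mol, of which 26.982 g is Al.
So Al makes up 26.982/464.564 = 0.0581 of the mass, i.e. 5.81%.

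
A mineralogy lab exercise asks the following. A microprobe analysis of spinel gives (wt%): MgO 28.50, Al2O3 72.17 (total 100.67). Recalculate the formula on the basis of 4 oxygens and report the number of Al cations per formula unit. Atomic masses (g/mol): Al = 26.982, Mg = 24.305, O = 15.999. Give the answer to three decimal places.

MgO (M=40.304): mol = 0.70713; Mg = 0.70713, O = 0.70713.
Al2O3 (M=101.961): mol = 0.70782; Al = 1.41564, O = 2.12346.
ΣO = 2.83059; factor = 4/ΣO = 1.41313.
Al apfu = 1.41564 × 1.41313 = 2.000.

2.000 Al apfu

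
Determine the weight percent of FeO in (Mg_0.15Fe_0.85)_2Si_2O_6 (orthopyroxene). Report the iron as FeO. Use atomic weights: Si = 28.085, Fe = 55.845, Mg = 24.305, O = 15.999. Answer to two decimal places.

48.01 wt%

Formula mass = 254.392 g/mol.
1.70 Fe → 1.7000 mol FeO per formula unit; M(FeO) = 71.844, so FeO mass = 122.135 g.
122.135/254.392 × 100 = 48.01 wt%.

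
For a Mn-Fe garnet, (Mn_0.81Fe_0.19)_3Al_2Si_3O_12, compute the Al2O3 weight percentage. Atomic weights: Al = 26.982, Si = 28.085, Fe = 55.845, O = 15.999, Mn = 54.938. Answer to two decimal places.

M((Mn_0.81Fe_0.19)_3Al_2Si_3O_12) = 495.538 g/mol; M(Al2O3) = 101.961 g/mol.
Moles Al2O3 per formula unit = 2 Al ÷ 2 = 1.0000.
Al2O3 fraction = (1.0000 × 101.961) / 495.538 = 101.961/495.538 = 0.2058.

20.58 wt%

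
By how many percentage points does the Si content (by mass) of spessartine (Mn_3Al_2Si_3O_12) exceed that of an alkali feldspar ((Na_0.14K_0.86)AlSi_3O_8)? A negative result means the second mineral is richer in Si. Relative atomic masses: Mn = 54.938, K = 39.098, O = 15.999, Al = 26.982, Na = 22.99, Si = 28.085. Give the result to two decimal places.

Si in Mn_3Al_2Si_3O_12: molar mass 495.021 g/mol; 3×28.085 = 84.255 g → 17.02 wt%.
Si in (Na_0.14K_0.86)AlSi_3O_8: molar mass 276.072 g/mol; 3×28.085 = 84.255 g → 30.52 wt%.
Difference = 17.02 − 30.52 = -13.50 percentage points.

-13.50 percentage points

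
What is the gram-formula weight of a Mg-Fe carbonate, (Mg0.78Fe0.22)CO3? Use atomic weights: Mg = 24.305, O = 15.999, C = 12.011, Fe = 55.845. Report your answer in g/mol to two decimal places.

91.25 g/mol

The formula mass is the sum 0.78×24.305 + 0.22×55.845 + 1×12.011 + 3×15.999.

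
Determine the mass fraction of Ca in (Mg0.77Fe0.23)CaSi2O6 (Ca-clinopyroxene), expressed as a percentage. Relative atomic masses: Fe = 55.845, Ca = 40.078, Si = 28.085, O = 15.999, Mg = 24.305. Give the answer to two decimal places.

Formula mass = 0.77*24.305 + 0.23*55.845 + 1*40.078 + 2*28.085 + 6*15.999 = 223.801 g/mol, of which 40.078 g is Ca.
So Ca makes up 40.078/223.801 = 0.1791 of the mass, i.e. 17.91%.

17.91 weight percent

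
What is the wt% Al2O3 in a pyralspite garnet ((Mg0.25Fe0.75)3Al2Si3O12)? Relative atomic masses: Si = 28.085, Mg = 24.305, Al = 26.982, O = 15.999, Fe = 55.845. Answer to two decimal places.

21.51 wt%

Molar mass of (Mg0.25Fe0.75)3Al2Si3O12 = 0.75·24.305 + 2.25·55.845 + 2·26.982 + 3·28.085 + 12·15.999 = 474.087 g/mol.
Each formula unit contains 2 Al, equivalent to 2/2 = 1.0000 mol Al2O3.
M(Al2O3) = 2×26.982 + 3×15.999 = 101.961 g/mol.
Mass of Al2O3 per formula unit = 1.0000 × 101.961 = 101.961 g.
Al2O3 wt% = 101.961 / 474.087 × 100 = 21.51%.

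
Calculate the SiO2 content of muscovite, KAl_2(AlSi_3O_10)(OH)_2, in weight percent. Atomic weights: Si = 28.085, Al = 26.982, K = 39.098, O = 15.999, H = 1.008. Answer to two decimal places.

M(KAl_2(AlSi_3O_10)(OH)_2) = 398.303 g/mol; M(SiO2) = 60.083 g/mol.
Moles SiO2 per formula unit = 3 Si ÷ 1 = 3.0000.
SiO2 fraction = (3.0000 × 60.083) / 398.303 = 180.249/398.303 = 0.4525.

45.25 wt%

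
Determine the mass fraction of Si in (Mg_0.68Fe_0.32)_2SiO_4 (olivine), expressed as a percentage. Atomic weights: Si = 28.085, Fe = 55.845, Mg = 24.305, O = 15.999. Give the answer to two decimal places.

17.46 wt%

Formula mass = 1.36×24.305 + 0.64×55.845 + 1×28.085 + 4×15.999 = 160.877 g/mol, of which 28.085 g is Si.
So Si makes up 28.085/160.877 = 0.1746 of the mass, i.e. 17.46%.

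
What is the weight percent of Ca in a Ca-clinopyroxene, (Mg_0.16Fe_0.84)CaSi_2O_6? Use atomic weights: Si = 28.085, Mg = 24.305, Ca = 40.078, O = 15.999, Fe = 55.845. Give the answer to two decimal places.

Formula mass = 0.16×24.305 + 0.84×55.845 + 1×40.078 + 2×28.085 + 6×15.999 = 243.041 g/mol, of which 40.078 g is Ca.
So Ca makes up 40.078/243.041 = 0.1649 of the mass, i.e. 16.49%.

16.49 wt%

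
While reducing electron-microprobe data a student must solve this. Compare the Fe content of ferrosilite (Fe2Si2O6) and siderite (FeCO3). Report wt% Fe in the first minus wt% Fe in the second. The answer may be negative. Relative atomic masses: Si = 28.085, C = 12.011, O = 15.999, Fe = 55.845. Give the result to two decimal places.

Fe in Fe2Si2O6: molar mass 263.854 g/mol; 2×55.845 = 111.690 g → 42.33 wt%.
Fe in FeCO3: molar mass 115.853 g/mol; 1×55.845 = 55.845 g → 48.20 wt%.
Difference = 42.33 − 48.20 = -5.87 percentage points.

-5.87 percentage points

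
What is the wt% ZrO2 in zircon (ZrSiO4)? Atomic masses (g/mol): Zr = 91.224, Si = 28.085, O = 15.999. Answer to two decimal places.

Molar mass of ZrSiO4 = 1·91.224 + 1·28.085 + 4·15.999 = 183.305 g/mol.
Each formula unit contains 1 Zr, equivalent to 1/1 = 1.0000 mol ZrO2.
M(ZrO2) = 1×91.224 + 2×15.999 = 123.222 g/mol.
Mass of ZrO2 per formula unit = 1.0000 × 123.222 = 123.222 g.
ZrO2 wt% = 123.222 / 183.305 × 100 = 67.22%.

67.22 wt%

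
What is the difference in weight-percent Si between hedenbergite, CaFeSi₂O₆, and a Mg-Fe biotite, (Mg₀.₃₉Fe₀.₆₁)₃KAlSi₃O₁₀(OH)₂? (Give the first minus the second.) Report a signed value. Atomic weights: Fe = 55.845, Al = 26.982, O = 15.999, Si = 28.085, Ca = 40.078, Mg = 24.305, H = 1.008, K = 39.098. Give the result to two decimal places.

First mineral: 56.170 g Si in 248.087 g formula = 22.64 wt% Si.
Second mineral: 84.255 g Si in 474.972 g formula = 17.74 wt% Si.
22.64% − 17.74% gives a difference of 4.90 percentage points.

4.90 percentage points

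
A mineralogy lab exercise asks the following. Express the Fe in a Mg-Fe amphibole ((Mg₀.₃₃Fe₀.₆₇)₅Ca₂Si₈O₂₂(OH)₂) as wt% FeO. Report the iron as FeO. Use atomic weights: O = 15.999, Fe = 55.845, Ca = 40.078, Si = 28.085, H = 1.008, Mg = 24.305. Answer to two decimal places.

26.22 wt%

M((Mg₀.₃₃Fe₀.₆₇)₅Ca₂Si₈O₂₂(OH)₂) = 918.012 g/mol; M(FeO) = 71.844 g/mol.
Moles FeO per formula unit = 3.35 Fe ÷ 1 = 3.3500.
FeO fraction = (3.3500 × 71.844) / 918.012 = 240.677/918.012 = 0.2622.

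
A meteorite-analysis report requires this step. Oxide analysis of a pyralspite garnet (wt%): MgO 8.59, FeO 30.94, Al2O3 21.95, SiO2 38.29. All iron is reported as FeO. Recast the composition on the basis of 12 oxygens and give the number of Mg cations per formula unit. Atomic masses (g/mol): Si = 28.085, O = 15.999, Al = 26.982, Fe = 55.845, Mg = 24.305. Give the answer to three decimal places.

MgO (M=40.304): mol = 0.21313; Mg = 0.21313, O = 0.21313.
FeO (M=71.844): mol = 0.43066; Fe = 0.43066, O = 0.43066.
Al2O3 (M=101.961): mol = 0.21528; Al = 0.43056, O = 0.64584.
SiO2 (M=60.083): mol = 0.63729; Si = 0.63729, O = 1.27458.
ΣO = 2.56421; factor = 12/ΣO = 4.67980.
Mg apfu = 0.21313 × 4.67980 = 0.997.

0.997 Mg apfu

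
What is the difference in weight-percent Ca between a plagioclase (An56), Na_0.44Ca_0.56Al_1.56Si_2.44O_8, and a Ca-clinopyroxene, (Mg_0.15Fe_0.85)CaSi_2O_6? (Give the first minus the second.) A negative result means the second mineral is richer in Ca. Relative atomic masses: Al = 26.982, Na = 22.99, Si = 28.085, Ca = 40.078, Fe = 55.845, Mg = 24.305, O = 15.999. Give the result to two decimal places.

-8.19 percentage points

First mineral: 22.444 g Ca in 271.171 g formula = 8.28 wt% Ca.
Second mineral: 40.078 g Ca in 243.356 g formula = 16.47 wt% Ca.
8.28% − 16.47% gives a difference of -8.19 percentage points.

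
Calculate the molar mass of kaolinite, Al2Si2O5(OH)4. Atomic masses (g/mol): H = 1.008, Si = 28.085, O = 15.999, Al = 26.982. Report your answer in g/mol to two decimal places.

Al: 2 × 26.982 = 53.9640
Si: 2 × 28.085 = 56.1700
O: 9 × 15.999 = 143.9910
H: 4 × 1.008 = 4.0320
Summing the contributions gives the formula mass.

258.16 g/mol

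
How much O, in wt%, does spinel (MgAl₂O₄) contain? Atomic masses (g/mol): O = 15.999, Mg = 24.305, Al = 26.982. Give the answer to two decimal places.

Molar mass of MgAl₂O₄: 1×24.305 + 2×26.982 + 4×15.999 = 142.265 g/mol.
Mass of O per formula unit: 4 × 15.999 = 63.996 g.
Weight fraction O = 63.996 / 142.265 = 0.4498.

44.98 wt%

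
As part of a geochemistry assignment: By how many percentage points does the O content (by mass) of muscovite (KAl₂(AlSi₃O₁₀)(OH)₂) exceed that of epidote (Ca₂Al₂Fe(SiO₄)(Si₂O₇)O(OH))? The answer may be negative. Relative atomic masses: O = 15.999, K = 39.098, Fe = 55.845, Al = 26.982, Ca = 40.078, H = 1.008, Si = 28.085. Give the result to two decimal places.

M(KAl₂(AlSi₃O₁₀)(OH)₂) = 398.303 g/mol, so wt% O = 191.988/398.303 × 100 = 48.20%.
M(Ca₂Al₂Fe(SiO₄)(Si₂O₇)O(OH)) = 483.215 g/mol, so wt% O = 207.987/483.215 × 100 = 43.04%.
48.20 − 43.04 = 5.16 pp.

5.16 percentage points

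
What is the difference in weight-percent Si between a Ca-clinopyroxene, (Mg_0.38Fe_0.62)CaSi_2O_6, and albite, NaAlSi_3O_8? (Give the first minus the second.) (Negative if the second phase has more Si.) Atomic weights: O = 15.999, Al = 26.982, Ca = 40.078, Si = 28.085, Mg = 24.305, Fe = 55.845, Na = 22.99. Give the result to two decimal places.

M((Mg_0.38Fe_0.62)CaSi_2O_6) = 236.102 g/mol, so wt% Si = 56.170/236.102 × 100 = 23.79%.
M(NaAlSi_3O_8) = 262.219 g/mol, so wt% Si = 84.255/262.219 × 100 = 32.13%.
23.79 − 32.13 = -8.34 pp.

-8.34 percentage points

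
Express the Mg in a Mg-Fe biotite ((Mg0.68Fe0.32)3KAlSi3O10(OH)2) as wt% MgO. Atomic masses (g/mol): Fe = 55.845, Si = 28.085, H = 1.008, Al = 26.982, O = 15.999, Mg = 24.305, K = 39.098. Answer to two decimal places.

18.37 wt%

Molar mass of (Mg0.68Fe0.32)3KAlSi3O10(OH)2 = 2.04×24.305 + 0.96×55.845 + 1×39.098 + 1×26.982 + 3×28.085 + 12×15.999 + 2×1.008 = 447.532 g/mol.
Each formula unit contains 2.04 Mg, equivalent to 2.04/1 = 2.0400 mol MgO.
M(MgO) = 1×24.305 + 1×15.999 = 40.304 g/mol.
Mass of MgO per formula unit = 2.0400 × 40.304 = 82.220 g.
MgO wt% = 82.220 / 447.532 × 100 = 18.37%.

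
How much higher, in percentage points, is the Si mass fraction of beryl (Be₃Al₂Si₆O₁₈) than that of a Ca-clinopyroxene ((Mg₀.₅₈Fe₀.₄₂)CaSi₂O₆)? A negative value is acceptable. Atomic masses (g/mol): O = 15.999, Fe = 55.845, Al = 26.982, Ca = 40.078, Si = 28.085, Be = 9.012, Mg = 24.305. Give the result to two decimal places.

M(Be₃Al₂Si₆O₁₈) = 537.492 g/mol, so wt% Si = 168.510/537.492 × 100 = 31.35%.
M((Mg₀.₅₈Fe₀.₄₂)CaSi₂O₆) = 229.794 g/mol, so wt% Si = 56.170/229.794 × 100 = 24.44%.
31.35 − 24.44 = 6.91 pp.

6.91 percentage points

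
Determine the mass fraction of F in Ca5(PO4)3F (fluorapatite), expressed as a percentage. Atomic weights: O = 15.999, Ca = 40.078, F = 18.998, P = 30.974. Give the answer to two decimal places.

Molar mass of Ca5(PO4)3F: 5*40.078 + 3*30.974 + 12*15.999 + 1*18.998 = 504.298 g/mol.
Mass of F per formula unit: 1 × 18.998 = 18.998 g.
Weight fraction F = 18.998 / 504.298 = 0.0377.

3.77 weight percent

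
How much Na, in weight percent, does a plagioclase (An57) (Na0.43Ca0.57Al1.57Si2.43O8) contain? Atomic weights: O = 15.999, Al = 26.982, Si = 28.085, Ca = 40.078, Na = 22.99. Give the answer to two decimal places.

3.64 weight percent

Molar mass of Na0.43Ca0.57Al1.57Si2.43O8: 0.43×22.99 + 0.57×40.078 + 1.57×26.982 + 2.43×28.085 + 8×15.999 = 271.330 g/mol.
Mass of Na per formula unit: 0.43 × 22.99 = 9.886 g.
Weight fraction Na = 9.886 / 271.330 = 0.0364.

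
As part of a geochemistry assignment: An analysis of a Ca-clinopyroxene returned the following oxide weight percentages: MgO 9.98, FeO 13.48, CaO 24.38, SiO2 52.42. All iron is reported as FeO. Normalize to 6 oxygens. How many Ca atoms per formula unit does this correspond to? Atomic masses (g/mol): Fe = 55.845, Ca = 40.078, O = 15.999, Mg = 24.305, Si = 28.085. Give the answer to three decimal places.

0.998 Ca apfu

9.98 wt% MgO ÷ 40.304 g/mol = 0.24762 mol, giving 0.24762 Mg and 0.24762 O.
13.48 wt% FeO ÷ 71.844 g/mol = 0.18763 mol, giving 0.18763 Fe and 0.18763 O.
24.38 wt% CaO ÷ 56.077 g/mol = 0.43476 mol, giving 0.43476 Ca and 0.43476 O.
52.42 wt% SiO2 ÷ 60.083 g/mol = 0.87246 mol, giving 0.87246 Si and 1.74492 O.
Oxygen sums to 2.61493; scaling by 6/2.61493 = 2.29452 puts the formula on 6 O.
Ca: 0.43476 × 2.29452 = 0.998 atoms per formula unit.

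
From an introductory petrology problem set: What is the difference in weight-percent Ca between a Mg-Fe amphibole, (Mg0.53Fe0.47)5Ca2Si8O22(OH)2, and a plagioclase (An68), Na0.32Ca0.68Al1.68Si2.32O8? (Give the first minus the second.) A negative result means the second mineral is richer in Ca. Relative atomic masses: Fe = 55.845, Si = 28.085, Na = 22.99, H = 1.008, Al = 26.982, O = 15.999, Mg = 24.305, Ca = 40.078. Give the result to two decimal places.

-0.94 percentage points

M((Mg0.53Fe0.47)5Ca2Si8O22(OH)2) = 886.472 g/mol, so wt% Ca = 80.156/886.472 × 100 = 9.04%.
M(Na0.32Ca0.68Al1.68Si2.32O8) = 273.089 g/mol, so wt% Ca = 27.253/273.089 × 100 = 9.98%.
9.04 − 9.98 = -0.94 pp.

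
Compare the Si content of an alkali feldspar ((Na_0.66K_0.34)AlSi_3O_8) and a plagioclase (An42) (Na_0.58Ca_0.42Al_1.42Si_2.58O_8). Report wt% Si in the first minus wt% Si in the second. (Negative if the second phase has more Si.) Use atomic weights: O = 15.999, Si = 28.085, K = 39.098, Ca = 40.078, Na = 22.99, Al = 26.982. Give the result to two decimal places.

M((Na_0.66K_0.34)AlSi_3O_8) = 267.696 g/mol, so wt% Si = 84.255/267.696 × 100 = 31.47%.
M(Na_0.58Ca_0.42Al_1.42Si_2.58O_8) = 268.933 g/mol, so wt% Si = 72.459/268.933 × 100 = 26.94%.
31.47 − 26.94 = 4.53 pp.

4.53 percentage points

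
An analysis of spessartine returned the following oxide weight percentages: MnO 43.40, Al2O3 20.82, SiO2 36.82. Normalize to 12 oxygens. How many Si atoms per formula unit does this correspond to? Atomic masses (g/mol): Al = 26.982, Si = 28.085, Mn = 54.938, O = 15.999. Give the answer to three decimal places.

43.40 wt% MnO ÷ 70.937 g/mol = 0.61181 mol, giving 0.61181 Mn and 0.61181 O.
20.82 wt% Al2O3 ÷ 101.961 g/mol = 0.20420 mol, giving 0.40840 Al and 0.61260 O.
36.82 wt% SiO2 ÷ 60.083 g/mol = 0.61282 mol, giving 0.61282 Si and 1.22564 O.
Oxygen sums to 2.45005; scaling by 12/2.45005 = 4.89786 puts the formula on 12 O.
Si: 0.61282 × 4.89786 = 3.002 atoms per formula unit.

3.002 Si apfu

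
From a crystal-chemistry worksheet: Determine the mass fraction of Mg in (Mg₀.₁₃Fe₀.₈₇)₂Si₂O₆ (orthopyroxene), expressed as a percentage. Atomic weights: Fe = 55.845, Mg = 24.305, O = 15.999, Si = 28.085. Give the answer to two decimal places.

M((Mg₀.₁₃Fe₀.₈₇)₂Si₂O₆) = 255.654 g/mol.
Mg contributes 0.26 × 24.305 = 6.319 g per mole.
6.319/255.654 = 0.0247 → 2.47%.

2.47 mass %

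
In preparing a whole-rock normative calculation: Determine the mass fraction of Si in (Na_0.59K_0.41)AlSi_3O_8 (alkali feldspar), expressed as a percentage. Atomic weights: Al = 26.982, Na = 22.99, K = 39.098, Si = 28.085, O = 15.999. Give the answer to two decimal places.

31.34 mass %

M((Na_0.59K_0.41)AlSi_3O_8) = 268.823 g/mol.
Si contributes 3 × 28.085 = 84.255 g per mole.
84.255/268.823 = 0.3134 → 31.34%.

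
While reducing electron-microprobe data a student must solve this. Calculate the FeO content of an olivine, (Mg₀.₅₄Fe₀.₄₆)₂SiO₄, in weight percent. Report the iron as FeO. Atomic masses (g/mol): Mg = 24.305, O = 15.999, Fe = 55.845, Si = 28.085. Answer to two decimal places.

Molar mass of (Mg₀.₅₄Fe₀.₄₆)₂SiO₄ = 1.08*24.305 + 0.92*55.845 + 1*28.085 + 4*15.999 = 169.708 g/mol.
Each formula unit contains 0.92 Fe, equivalent to 0.92/1 = 0.9200 mol FeO.
M(FeO) = 1×55.845 + 1×15.999 = 71.844 g/mol.
Mass of FeO per formula unit = 0.9200 × 71.844 = 66.096 g.
FeO wt% = 66.096 / 169.708 × 100 = 38.95%.

38.95 wt%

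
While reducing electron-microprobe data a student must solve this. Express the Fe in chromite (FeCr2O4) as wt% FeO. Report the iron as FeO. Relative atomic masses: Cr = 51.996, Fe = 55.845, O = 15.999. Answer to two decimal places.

Molar mass of FeCr2O4 = 1·55.845 + 2·51.996 + 4·15.999 = 223.833 g/mol.
Each formula unit contains 1 Fe, equivalent to 1/1 = 1.0000 mol FeO.
M(FeO) = 1×55.845 + 1×15.999 = 71.844 g/mol.
Mass of FeO per formula unit = 1.0000 × 71.844 = 71.844 g.
FeO wt% = 71.844 / 223.833 × 100 = 32.10%.

32.10 wt%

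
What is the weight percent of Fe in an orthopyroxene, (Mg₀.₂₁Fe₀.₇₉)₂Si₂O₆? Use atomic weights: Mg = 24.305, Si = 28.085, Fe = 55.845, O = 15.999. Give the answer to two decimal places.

35.21 mass %

Formula mass = 0.42·24.305 + 1.58·55.845 + 2·28.085 + 6·15.999 = 250.607 g/mol, of which 88.235 g is Fe.
So Fe makes up 88.235/250.607 = 0.3521 of the mass, i.e. 35.21%.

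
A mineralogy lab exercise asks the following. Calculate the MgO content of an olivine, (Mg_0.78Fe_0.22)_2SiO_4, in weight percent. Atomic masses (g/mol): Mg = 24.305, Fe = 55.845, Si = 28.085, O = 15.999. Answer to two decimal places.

M((Mg_0.78Fe_0.22)_2SiO_4) = 154.569 g/mol; M(MgO) = 40.304 g/mol.
Moles MgO per formula unit = 1.56 Mg ÷ 1 = 1.5600.
MgO fraction = (1.5600 × 40.304) / 154.569 = 62.874/154.569 = 0.4068.

40.68 wt%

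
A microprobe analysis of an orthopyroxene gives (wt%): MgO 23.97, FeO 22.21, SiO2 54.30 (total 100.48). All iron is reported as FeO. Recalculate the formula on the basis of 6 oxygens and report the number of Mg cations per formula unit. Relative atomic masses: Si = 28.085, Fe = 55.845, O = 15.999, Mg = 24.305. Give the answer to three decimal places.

23.97 wt% MgO ÷ 40.304 g/mol = 0.59473 mol, giving 0.59473 Mg and 0.59473 O.
22.21 wt% FeO ÷ 71.844 g/mol = 0.30914 mol, giving 0.30914 Fe and 0.30914 O.
54.30 wt% SiO2 ÷ 60.083 g/mol = 0.90375 mol, giving 0.90375 Si and 1.80750 O.
Oxygen sums to 2.71137; scaling by 6/2.71137 = 2.21290 puts the formula on 6 O.
Mg: 0.59473 × 2.21290 = 1.316 atoms per formula unit.

1.316 Mg apfu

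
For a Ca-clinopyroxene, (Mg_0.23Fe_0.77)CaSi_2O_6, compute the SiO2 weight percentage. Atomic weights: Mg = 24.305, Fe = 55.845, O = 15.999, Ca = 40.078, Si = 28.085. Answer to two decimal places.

49.90 wt%

M((Mg_0.23Fe_0.77)CaSi_2O_6) = 240.833 g/mol; M(SiO2) = 60.083 g/mol.
Moles SiO2 per formula unit = 2 Si ÷ 1 = 2.0000.
SiO2 fraction = (2.0000 × 60.083) / 240.833 = 120.166/240.833 = 0.4990.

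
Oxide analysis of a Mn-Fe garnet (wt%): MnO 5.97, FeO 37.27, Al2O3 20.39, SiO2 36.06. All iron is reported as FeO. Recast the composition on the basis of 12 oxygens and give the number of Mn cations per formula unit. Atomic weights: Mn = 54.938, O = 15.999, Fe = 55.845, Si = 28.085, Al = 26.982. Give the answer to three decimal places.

MnO: 5.97/70.937 = 0.08416 mol → 0.08416 mol Mn, 0.08416 mol O.
FeO: 37.27/71.844 = 0.51876 mol → 0.51876 mol Fe, 0.51876 mol O.
Al2O3: 20.39/101.961 = 0.19998 mol → 0.39996 mol Al, 0.59994 mol O.
SiO2: 36.06/60.083 = 0.60017 mol → 0.60017 mol Si, 1.20034 mol O.
Total oxygen = 2.40320 mol. Normalization factor = 12/2.40320 = 4.99334.
Mn per 12 O = 0.08416 × 4.99334 = 0.420.

0.420 Mn apfu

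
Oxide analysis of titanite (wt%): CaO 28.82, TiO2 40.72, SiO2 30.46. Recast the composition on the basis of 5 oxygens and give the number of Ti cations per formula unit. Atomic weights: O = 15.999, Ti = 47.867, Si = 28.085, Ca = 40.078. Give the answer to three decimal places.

CaO: 28.82/56.077 = 0.51394 mol → 0.51394 mol Ca, 0.51394 mol O.
TiO2: 40.72/79.865 = 0.50986 mol → 0.50986 mol Ti, 1.01972 mol O.
SiO2: 30.46/60.083 = 0.50697 mol → 0.50697 mol Si, 1.01394 mol O.
Total oxygen = 2.54760 mol. Normalization factor = 5/2.54760 = 1.96263.
Ti per 5 O = 0.50986 × 1.96263 = 1.001.

1.001 Ti apfu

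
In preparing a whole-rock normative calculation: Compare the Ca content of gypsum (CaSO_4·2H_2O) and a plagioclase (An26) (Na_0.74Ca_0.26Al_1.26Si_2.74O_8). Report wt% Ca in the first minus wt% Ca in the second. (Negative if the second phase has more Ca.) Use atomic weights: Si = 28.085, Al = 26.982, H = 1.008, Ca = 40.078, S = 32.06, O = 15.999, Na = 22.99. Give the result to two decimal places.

M(CaSO_4·2H_2O) = 172.164 g/mol, so wt% Ca = 40.078/172.164 × 100 = 23.28%.
M(Na_0.74Ca_0.26Al_1.26Si_2.74O_8) = 266.375 g/mol, so wt% Ca = 10.420/266.375 × 100 = 3.91%.
23.28 − 3.91 = 19.37 pp.

19.37 percentage points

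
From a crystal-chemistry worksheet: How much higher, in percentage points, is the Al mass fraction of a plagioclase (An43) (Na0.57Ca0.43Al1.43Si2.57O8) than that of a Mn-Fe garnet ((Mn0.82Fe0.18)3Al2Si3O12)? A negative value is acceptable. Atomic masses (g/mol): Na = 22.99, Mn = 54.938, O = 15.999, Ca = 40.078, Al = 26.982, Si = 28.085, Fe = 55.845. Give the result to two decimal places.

Al in Na0.57Ca0.43Al1.43Si2.57O8: molar mass 269.093 g/mol; 1.43×26.982 = 38.584 g → 14.34 wt%.
Al in (Mn0.82Fe0.18)3Al2Si3O12: molar mass 495.511 g/mol; 2×26.982 = 53.964 g → 10.89 wt%.
Difference = 14.34 − 10.89 = 3.45 percentage points.

3.45 percentage points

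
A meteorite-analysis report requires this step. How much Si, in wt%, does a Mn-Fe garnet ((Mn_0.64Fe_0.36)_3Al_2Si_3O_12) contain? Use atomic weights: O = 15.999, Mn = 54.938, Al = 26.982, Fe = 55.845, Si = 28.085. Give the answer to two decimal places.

16.99 wt%

M((Mn_0.64Fe_0.36)_3Al_2Si_3O_12) = 496.001 g/mol.
Si contributes 3 × 28.085 = 84.255 g per mole.
84.255/496.001 = 0.1699 → 16.99%.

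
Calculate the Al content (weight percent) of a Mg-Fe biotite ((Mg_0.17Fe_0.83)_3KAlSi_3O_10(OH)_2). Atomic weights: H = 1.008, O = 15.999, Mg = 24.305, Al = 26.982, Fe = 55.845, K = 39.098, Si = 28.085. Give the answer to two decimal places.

5.44 weight percent

Molar mass of (Mg_0.17Fe_0.83)_3KAlSi_3O_10(OH)_2: 0.51*24.305 + 2.49*55.845 + 1*39.098 + 1*26.982 + 3*28.085 + 12*15.999 + 2*1.008 = 495.789 g/mol.
Mass of Al per formula unit: 1 × 26.982 = 26.982 g.
Weight fraction Al = 26.982 / 495.789 = 0.0544.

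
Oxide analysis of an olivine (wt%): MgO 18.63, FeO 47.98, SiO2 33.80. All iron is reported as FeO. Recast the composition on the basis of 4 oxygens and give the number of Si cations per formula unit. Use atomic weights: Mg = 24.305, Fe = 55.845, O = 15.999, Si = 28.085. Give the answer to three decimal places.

18.63 wt% MgO ÷ 40.304 g/mol = 0.46224 mol, giving 0.46224 Mg and 0.46224 O.
47.98 wt% FeO ÷ 71.844 g/mol = 0.66784 mol, giving 0.66784 Fe and 0.66784 O.
33.80 wt% SiO2 ÷ 60.083 g/mol = 0.56256 mol, giving 0.56256 Si and 1.12512 O.
Oxygen sums to 2.25520; scaling by 4/2.25520 = 1.77368 puts the formula on 4 O.
Si: 0.56256 × 1.77368 = 0.998 atoms per formula unit.

0.998 Si apfu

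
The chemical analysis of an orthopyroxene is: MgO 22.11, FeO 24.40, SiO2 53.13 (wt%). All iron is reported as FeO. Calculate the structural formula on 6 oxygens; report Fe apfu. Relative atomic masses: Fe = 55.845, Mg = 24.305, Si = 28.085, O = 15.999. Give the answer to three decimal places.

22.11 wt% MgO ÷ 40.304 g/mol = 0.54858 mol, giving 0.54858 Mg and 0.54858 O.
24.40 wt% FeO ÷ 71.844 g/mol = 0.33962 mol, giving 0.33962 Fe and 0.33962 O.
53.13 wt% SiO2 ÷ 60.083 g/mol = 0.88428 mol, giving 0.88428 Si and 1.76856 O.
Oxygen sums to 2.65676; scaling by 6/2.65676 = 2.25839 puts the formula on 6 O.
Fe: 0.33962 × 2.25839 = 0.767 atoms per formula unit.

0.767 Fe apfu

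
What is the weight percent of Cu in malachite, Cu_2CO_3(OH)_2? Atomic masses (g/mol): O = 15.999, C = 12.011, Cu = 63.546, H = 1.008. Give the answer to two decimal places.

Formula mass = 2×63.546 + 1×12.011 + 5×15.999 + 2×1.008 = 221.114 g/mol, of which 127.092 g is Cu.
So Cu makes up 127.092/221.114 = 0.5748 of the mass, i.e. 57.48%.

57.48 mass %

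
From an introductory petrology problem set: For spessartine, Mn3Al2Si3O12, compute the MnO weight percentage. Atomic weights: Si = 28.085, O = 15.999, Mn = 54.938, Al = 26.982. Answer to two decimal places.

M(Mn3Al2Si3O12) = 495.021 g/mol; M(MnO) = 70.937 g/mol.
Moles MnO per formula unit = 3 Mn ÷ 1 = 3.0000.
MnO fraction = (3.0000 × 70.937) / 495.021 = 212.811/495.021 = 0.4299.

42.99 wt%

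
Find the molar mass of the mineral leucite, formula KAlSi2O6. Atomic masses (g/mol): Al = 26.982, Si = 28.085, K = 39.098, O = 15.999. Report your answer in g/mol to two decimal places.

218.24 g/mol

M = 1·39.098 + 1·26.982 + 2·28.085 + 6·15.999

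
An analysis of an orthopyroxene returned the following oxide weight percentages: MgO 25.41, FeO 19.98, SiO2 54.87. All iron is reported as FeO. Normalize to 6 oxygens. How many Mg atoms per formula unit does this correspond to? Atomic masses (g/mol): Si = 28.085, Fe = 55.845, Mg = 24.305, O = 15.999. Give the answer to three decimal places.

MgO: 25.41/40.304 = 0.63046 mol → 0.63046 mol Mg, 0.63046 mol O.
FeO: 19.98/71.844 = 0.27810 mol → 0.27810 mol Fe, 0.27810 mol O.
SiO2: 54.87/60.083 = 0.91324 mol → 0.91324 mol Si, 1.82648 mol O.
Total oxygen = 2.73504 mol. Normalization factor = 6/2.73504 = 2.19375.
Mg per 6 O = 0.63046 × 2.19375 = 1.383.

1.383 Mg apfu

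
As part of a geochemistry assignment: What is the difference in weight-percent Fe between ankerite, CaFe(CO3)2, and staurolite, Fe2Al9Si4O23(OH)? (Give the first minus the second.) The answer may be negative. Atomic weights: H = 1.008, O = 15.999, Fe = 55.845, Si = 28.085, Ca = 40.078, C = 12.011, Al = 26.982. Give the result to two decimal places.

12.75 percentage points

Fe in CaFe(CO3)2: molar mass 215.939 g/mol; 1×55.845 = 55.845 g → 25.86 wt%.
Fe in Fe2Al9Si4O23(OH): molar mass 851.852 g/mol; 2×55.845 = 111.690 g → 13.11 wt%.
Difference = 25.86 − 13.11 = 12.75 percentage points.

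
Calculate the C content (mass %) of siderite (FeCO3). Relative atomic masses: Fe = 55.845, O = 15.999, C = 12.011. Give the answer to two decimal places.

10.37 mass %

M(FeCO3) = 115.853 g/mol.
C contributes 1 × 12.011 = 12.011 g per mole.
12.011/115.853 = 0.1037 → 10.37%.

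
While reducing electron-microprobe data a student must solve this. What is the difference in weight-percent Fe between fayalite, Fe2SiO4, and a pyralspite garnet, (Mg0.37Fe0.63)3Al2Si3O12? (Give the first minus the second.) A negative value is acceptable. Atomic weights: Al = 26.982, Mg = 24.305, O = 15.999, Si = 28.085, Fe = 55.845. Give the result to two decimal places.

32.00 percentage points

M(Fe2SiO4) = 203.771 g/mol, so wt% Fe = 111.690/203.771 × 100 = 54.81%.
M((Mg0.37Fe0.63)3Al2Si3O12) = 462.733 g/mol, so wt% Fe = 105.547/462.733 × 100 = 22.81%.
54.81 − 22.81 = 32.00 pp.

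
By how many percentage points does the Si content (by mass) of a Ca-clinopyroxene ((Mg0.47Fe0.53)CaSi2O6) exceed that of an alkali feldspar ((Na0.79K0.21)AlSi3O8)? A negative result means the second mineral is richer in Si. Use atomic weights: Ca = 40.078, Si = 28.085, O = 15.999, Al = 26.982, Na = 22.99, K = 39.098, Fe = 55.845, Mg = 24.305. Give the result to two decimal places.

-7.64 percentage points

First mineral: 56.170 g Si in 233.263 g formula = 24.08 wt% Si.
Second mineral: 84.255 g Si in 265.602 g formula = 31.72 wt% Si.
24.08% − 31.72% gives a difference of -7.64 percentage points.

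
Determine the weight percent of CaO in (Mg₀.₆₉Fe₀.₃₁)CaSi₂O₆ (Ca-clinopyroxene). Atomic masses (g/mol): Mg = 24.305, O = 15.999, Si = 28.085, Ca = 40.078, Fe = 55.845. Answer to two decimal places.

24.78 wt%

M((Mg₀.₆₉Fe₀.₃₁)CaSi₂O₆) = 226.324 g/mol; M(CaO) = 56.077 g/mol.
Moles CaO per formula unit = 1 Ca ÷ 1 = 1.0000.
CaO fraction = (1.0000 × 56.077) / 226.324 = 56.077/226.324 = 0.2478.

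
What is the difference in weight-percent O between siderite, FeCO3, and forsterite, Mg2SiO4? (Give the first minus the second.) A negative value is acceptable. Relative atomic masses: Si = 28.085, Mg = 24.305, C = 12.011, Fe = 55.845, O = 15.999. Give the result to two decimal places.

-4.06 percentage points

M(FeCO3) = 115.853 g/mol, so wt% O = 47.997/115.853 × 100 = 41.43%.
M(Mg2SiO4) = 140.691 g/mol, so wt% O = 63.996/140.691 × 100 = 45.49%.
41.43 − 45.49 = -4.06 pp.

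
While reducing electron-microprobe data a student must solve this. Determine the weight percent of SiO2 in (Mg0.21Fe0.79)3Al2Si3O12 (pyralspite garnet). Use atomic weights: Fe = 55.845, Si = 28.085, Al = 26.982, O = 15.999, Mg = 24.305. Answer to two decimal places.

M((Mg0.21Fe0.79)3Al2Si3O12) = 477.872 g/mol; M(SiO2) = 60.083 g/mol.
Moles SiO2 per formula unit = 3 Si ÷ 1 = 3.0000.
SiO2 fraction = (3.0000 × 60.083) / 477.872 = 180.249/477.872 = 0.3772.

37.72 wt%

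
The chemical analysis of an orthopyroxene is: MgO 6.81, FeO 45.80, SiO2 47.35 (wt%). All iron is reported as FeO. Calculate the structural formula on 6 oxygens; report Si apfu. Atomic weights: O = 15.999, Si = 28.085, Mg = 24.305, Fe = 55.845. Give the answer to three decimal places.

1.985 Si apfu

6.81 wt% MgO ÷ 40.304 g/mol = 0.16897 mol, giving 0.16897 Mg and 0.16897 O.
45.80 wt% FeO ÷ 71.844 g/mol = 0.63749 mol, giving 0.63749 Fe and 0.63749 O.
47.35 wt% SiO2 ÷ 60.083 g/mol = 0.78808 mol, giving 0.78808 Si and 1.57616 O.
Oxygen sums to 2.38262; scaling by 6/2.38262 = 2.51824 puts the formula on 6 O.
Si: 0.78808 × 2.51824 = 1.985 atoms per formula unit.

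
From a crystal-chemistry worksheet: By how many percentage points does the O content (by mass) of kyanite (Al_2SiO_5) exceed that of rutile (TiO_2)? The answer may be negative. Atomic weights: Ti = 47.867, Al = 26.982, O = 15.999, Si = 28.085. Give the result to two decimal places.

O in Al_2SiO_5: molar mass 162.044 g/mol; 5×15.999 = 79.995 g → 49.37 wt%.
O in TiO_2: molar mass 79.865 g/mol; 2×15.999 = 31.998 g → 40.07 wt%.
Difference = 49.37 − 40.07 = 9.30 percentage points.

9.30 percentage points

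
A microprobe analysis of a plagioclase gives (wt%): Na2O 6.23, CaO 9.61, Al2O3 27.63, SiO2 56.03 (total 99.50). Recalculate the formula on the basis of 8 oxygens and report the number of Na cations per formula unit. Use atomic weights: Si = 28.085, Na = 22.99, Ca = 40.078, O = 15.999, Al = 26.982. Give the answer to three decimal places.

Na2O: 6.23/61.979 = 0.10052 mol → 0.20104 mol Na, 0.10052 mol O.
CaO: 9.61/56.077 = 0.17137 mol → 0.17137 mol Ca, 0.17137 mol O.
Al2O3: 27.63/101.961 = 0.27099 mol → 0.54198 mol Al, 0.81297 mol O.
SiO2: 56.03/60.083 = 0.93254 mol → 0.93254 mol Si, 1.86508 mol O.
Total oxygen = 2.94994 mol. Normalization factor = 8/2.94994 = 2.71192.
Na per 8 O = 0.20104 × 2.71192 = 0.545.

0.545 Na apfu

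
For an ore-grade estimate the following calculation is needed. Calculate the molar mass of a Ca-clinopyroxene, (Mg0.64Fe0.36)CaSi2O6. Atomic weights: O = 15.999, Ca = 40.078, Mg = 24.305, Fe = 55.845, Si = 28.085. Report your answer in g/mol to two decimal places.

Mg: 0.64 × 24.305 = 15.5552
Fe: 0.36 × 55.845 = 20.1042
Ca: 1 × 40.078 = 40.0780
Si: 2 × 28.085 = 56.1700
O: 6 × 15.999 = 95.9940
Summing the contributions gives the formula mass.

227.90 g/mol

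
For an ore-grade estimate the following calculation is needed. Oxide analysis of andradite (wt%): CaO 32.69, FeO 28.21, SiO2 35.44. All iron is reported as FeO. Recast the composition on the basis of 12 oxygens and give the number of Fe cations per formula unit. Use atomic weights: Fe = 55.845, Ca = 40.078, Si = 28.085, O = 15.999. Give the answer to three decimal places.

CaO: 32.69/56.077 = 0.58295 mol → 0.58295 mol Ca, 0.58295 mol O.
FeO: 28.21/71.844 = 0.39266 mol → 0.39266 mol Fe, 0.39266 mol O.
SiO2: 35.44/60.083 = 0.58985 mol → 0.58985 mol Si, 1.17970 mol O.
Total oxygen = 2.15531 mol. Normalization factor = 12/2.15531 = 5.56764.
Fe per 12 O = 0.39266 × 5.56764 = 2.186.

2.186 Fe apfu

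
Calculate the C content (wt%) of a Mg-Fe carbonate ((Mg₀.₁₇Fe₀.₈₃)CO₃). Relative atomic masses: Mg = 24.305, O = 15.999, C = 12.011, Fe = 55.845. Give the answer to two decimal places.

10.87 wt%

Molar mass of (Mg₀.₁₇Fe₀.₈₃)CO₃: 0.17·24.305 + 0.83·55.845 + 1·12.011 + 3·15.999 = 110.491 g/mol.
Mass of C per formula unit: 1 × 12.011 = 12.011 g.
Weight fraction C = 12.011 / 110.491 = 0.1087.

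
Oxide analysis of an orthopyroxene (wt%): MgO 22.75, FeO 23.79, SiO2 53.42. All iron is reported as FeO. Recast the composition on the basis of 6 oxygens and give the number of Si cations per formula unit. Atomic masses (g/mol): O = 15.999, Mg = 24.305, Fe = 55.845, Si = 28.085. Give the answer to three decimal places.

1.995 Si apfu

MgO (M=40.304): mol = 0.56446; Mg = 0.56446, O = 0.56446.
FeO (M=71.844): mol = 0.33113; Fe = 0.33113, O = 0.33113.
SiO2 (M=60.083): mol = 0.88910; Si = 0.88910, O = 1.77820.
ΣO = 2.67379; factor = 6/ΣO = 2.24401.
Si apfu = 0.88910 × 2.24401 = 1.995.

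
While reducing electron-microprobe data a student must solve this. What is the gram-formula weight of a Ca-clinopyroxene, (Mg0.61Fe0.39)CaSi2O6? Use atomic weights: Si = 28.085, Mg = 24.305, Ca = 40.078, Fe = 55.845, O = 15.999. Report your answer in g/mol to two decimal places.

The formula mass is the sum 0.61×24.305 + 0.39×55.845 + 1×40.078 + 2×28.085 + 6×15.999.

228.85 g/mol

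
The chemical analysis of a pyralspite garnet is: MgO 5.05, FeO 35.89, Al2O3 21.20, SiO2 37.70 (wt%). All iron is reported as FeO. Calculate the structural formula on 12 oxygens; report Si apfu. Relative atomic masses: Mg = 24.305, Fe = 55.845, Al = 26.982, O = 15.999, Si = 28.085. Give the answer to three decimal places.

3.008 Si apfu

MgO: 5.05/40.304 = 0.12530 mol → 0.12530 mol Mg, 0.12530 mol O.
FeO: 35.89/71.844 = 0.49955 mol → 0.49955 mol Fe, 0.49955 mol O.
Al2O3: 21.20/101.961 = 0.20792 mol → 0.41584 mol Al, 0.62376 mol O.
SiO2: 37.70/60.083 = 0.62747 mol → 0.62747 mol Si, 1.25494 mol O.
Total oxygen = 2.50355 mol. Normalization factor = 12/2.50355 = 4.79319.
Si per 12 O = 0.62747 × 4.79319 = 3.008.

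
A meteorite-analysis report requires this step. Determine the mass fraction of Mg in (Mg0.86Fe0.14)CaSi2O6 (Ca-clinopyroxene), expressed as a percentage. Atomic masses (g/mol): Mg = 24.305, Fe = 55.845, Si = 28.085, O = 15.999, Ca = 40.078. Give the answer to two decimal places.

Molar mass of (Mg0.86Fe0.14)CaSi2O6: 0.86×24.305 + 0.14×55.845 + 1×40.078 + 2×28.085 + 6×15.999 = 220.963 g/mol.
Mass of Mg per formula unit: 0.86 × 24.305 = 20.902 g.
Weight fraction Mg = 20.902 / 220.963 = 0.0946.

9.46 mass %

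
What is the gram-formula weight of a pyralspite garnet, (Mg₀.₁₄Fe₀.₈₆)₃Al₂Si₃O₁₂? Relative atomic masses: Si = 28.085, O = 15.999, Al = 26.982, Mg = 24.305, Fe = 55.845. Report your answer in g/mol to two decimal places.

Mg: 0.42 × 24.305 = 10.2081
Fe: 2.58 × 55.845 = 144.0801
Al: 2 × 26.982 = 53.9640
Si: 3 × 28.085 = 84.2550
O: 12 × 15.999 = 191.9880
Summing the contributions gives the formula mass.

484.50 g/mol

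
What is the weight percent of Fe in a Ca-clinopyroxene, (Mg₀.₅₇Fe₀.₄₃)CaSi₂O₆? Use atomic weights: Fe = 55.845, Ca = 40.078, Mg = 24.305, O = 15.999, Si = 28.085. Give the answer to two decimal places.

Molar mass of (Mg₀.₅₇Fe₀.₄₃)CaSi₂O₆: 0.57*24.305 + 0.43*55.845 + 1*40.078 + 2*28.085 + 6*15.999 = 230.109 g/mol.
Mass of Fe per formula unit: 0.43 × 55.845 = 24.013 g.
Weight fraction Fe = 24.013 / 230.109 = 0.1044.

10.44 wt%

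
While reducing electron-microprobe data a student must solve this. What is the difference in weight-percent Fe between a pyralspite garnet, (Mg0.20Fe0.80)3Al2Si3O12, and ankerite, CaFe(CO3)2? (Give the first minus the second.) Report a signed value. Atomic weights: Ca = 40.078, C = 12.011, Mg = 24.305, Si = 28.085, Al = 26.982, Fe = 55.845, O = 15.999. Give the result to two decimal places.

2.13 percentage points

First mineral: 134.028 g Fe in 478.818 g formula = 27.99 wt% Fe.
Second mineral: 55.845 g Fe in 215.939 g formula = 25.86 wt% Fe.
27.99% − 25.86% gives a difference of 2.13 percentage points.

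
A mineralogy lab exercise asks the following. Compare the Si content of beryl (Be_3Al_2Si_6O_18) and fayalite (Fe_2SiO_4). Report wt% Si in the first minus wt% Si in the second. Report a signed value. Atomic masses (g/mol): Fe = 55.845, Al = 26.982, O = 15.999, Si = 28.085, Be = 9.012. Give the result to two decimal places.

17.57 percentage points

Si in Be_3Al_2Si_6O_18: molar mass 537.492 g/mol; 6×28.085 = 168.510 g → 31.35 wt%.
Si in Fe_2SiO_4: molar mass 203.771 g/mol; 1×28.085 = 28.085 g → 13.78 wt%.
Difference = 31.35 − 13.78 = 17.57 percentage points.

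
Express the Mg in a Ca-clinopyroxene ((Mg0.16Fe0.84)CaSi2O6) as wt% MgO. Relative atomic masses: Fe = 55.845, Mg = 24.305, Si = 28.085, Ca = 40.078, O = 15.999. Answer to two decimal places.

Formula mass = 243.041 g/mol.
0.16 Mg → 0.1600 mol MgO per formula unit; M(MgO) = 40.304, so MgO mass = 6.449 g.
6.449/243.041 × 100 = 2.65 wt%.

2.65 wt%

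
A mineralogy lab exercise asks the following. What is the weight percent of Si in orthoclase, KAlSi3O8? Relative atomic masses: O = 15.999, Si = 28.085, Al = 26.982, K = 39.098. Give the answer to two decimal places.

M(KAlSi3O8) = 278.327 g/mol.
Si contributes 3 × 28.085 = 84.255 g per mole.
84.255/278.327 = 0.3027 → 30.27%.

30.27 weight percent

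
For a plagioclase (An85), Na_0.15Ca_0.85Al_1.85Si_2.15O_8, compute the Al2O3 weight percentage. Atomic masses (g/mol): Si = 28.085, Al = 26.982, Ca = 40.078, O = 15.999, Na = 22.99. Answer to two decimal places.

Molar mass of Na_0.15Ca_0.85Al_1.85Si_2.15O_8 = 0.15·22.99 + 0.85·40.078 + 1.85·26.982 + 2.15·28.085 + 8·15.999 = 275.806 g/mol.
Each formula unit contains 1.85 Al, equivalent to 1.85/2 = 0.9250 mol Al2O3.
M(Al2O3) = 2×26.982 + 3×15.999 = 101.961 g/mol.
Mass of Al2O3 per formula unit = 0.9250 × 101.961 = 94.314 g.
Al2O3 wt% = 94.314 / 275.806 × 100 = 34.20%.

34.20 wt%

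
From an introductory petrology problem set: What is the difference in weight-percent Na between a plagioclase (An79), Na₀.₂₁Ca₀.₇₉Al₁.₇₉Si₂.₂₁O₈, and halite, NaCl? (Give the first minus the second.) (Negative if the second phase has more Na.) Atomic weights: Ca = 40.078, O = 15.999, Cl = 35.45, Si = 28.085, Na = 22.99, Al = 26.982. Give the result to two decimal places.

-37.58 percentage points

Na in Na₀.₂₁Ca₀.₇₉Al₁.₇₉Si₂.₂₁O₈: molar mass 274.847 g/mol; 0.21×22.99 = 4.828 g → 1.76 wt%.
Na in NaCl: molar mass 58.440 g/mol; 1×22.99 = 22.990 g → 39.34 wt%.
Difference = 1.76 − 39.34 = -37.58 percentage points.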